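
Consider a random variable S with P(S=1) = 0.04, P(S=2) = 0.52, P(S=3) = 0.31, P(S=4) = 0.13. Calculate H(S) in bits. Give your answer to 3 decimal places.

1.583 bits

H(S) = −Σ p·log₂ p.
  −(0.04)·log₂(0.04) = 0.1858
  −(0.52)·log₂(0.52) = 0.4906
  −(0.31)·log₂(0.31) = 0.5238
  −(0.13)·log₂(0.13) = 0.3826
Sum: 0.1858 + 0.4906 + 0.5238 + 0.3826 = 1.583 bits.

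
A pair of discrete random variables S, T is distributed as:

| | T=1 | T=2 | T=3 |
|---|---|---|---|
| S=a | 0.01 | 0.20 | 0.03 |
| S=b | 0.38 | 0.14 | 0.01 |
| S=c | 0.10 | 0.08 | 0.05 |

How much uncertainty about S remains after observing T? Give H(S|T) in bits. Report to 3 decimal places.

1.174 bits

Chain rule: H(S|T) = H(S,T) − H(T).
Marginals: p(S) = (0.2400, 0.5300, 0.2300), p(T) = (0.4900, 0.4200, 0.0900).
H(S,T) = 2.5164 bits; H(T) = 1.3426 bits.
H(S|T) = 2.5164 − 1.3426 = 1.174 bits.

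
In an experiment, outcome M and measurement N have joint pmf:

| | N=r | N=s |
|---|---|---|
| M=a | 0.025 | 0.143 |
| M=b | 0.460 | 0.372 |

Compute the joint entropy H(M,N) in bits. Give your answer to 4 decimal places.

H(M,N) = −Σ p(x,y)·log₂ p(x,y) over all 4 cells.
  cell (a,r): −0.025·log₂0.025 = 0.13305
  cell (a,s): −0.143·log₂0.143 = 0.40125
  cell (b,r): −0.460·log₂0.460 = 0.51534
  cell (b,s): −0.372·log₂0.372 = 0.53070
Sum = 1.5803 bits.

1.5803 bits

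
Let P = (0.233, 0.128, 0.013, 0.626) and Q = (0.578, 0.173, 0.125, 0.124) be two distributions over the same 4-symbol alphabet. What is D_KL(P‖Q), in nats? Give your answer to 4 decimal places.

D(P‖Q) = Σ p·ln(p/q).
  0.233·ln(0.233/0.578) = -0.21169
  0.128·ln(0.128/0.173) = -0.03856
  0.013·ln(0.013/0.125) = -0.02942
  0.626·ln(0.626/0.124) = 1.01354
D(P‖Q) = 0.7339 nats.

0.7339 nats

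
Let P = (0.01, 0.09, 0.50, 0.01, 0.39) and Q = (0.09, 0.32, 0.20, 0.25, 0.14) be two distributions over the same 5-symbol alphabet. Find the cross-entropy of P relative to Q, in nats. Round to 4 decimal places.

1.7120 nats

H(P,Q) = −Σ p·ln q.
  −0.01·ln(0.09) = 0.02408
  −0.09·ln(0.32) = 0.10255
  −0.50·ln(0.20) = 0.80472
  −0.01·ln(0.25) = 0.01386
  −0.39·ln(0.14) = 0.76678
H(P,Q) = 1.7120 nats.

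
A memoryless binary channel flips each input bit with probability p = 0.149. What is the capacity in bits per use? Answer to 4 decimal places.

0.3927 bits

Binary symmetric channel: C = 1 − h₂(ε) where h₂ is the binary entropy function.
h₂(0.149) = −0.149·log₂0.149 − 0.851·log₂0.851 = 0.6073.
C = 1 − 0.6073 = 0.3927 bits per channel use.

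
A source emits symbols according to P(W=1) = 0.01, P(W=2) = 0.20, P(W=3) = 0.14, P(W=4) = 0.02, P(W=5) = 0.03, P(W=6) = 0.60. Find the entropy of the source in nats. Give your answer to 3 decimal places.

1.133 nats

H(W) = −Σ p·ln p.
  −(0.01)·ln(0.01) = 0.0461
  −(0.20)·ln(0.20) = 0.3219
  −(0.14)·ln(0.14) = 0.2753
  −(0.02)·ln(0.02) = 0.0782
  −(0.03)·ln(0.03) = 0.1052
  −(0.60)·ln(0.60) = 0.3065
Sum: 0.0461 + 0.3219 + 0.2753 + 0.0782 + 0.1052 + 0.3065 = 1.133 nats.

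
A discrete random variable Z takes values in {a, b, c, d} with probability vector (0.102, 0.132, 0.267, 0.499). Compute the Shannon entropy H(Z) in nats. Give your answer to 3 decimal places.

H(Z) = −Σ p·ln p.
  −(0.102)·ln(0.102) = 0.2328
  −(0.132)·ln(0.132) = 0.2673
  −(0.267)·ln(0.267) = 0.3526
  −(0.499)·ln(0.499) = 0.3469
Sum: 0.2328 + 0.2673 + 0.3526 + 0.3469 = 1.200 nats.

1.200 nats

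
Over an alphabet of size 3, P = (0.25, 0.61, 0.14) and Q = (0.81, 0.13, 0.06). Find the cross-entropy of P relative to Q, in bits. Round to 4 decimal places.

H(P,Q) = −Σ p·log₂ q.
  −0.25·log₂(0.81) = 0.07600
  −0.61·log₂(0.13) = 1.79548
  −0.14·log₂(0.06) = 0.56825
H(P,Q) = 2.4397 bits.

2.4397 bits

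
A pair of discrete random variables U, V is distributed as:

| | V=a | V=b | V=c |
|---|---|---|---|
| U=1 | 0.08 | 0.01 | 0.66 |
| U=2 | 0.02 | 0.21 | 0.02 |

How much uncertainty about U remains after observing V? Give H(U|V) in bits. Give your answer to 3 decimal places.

Marginals: p(U) = (0.7500, 0.2500), p(V) = (0.1000, 0.2200, 0.6800).
H(U|V) = Σ p(V) · H(U|V=·).
  V=a: p=0.1000, H(U|V=a) = 0.7219
  V=b: p=0.2200, H(U|V=b) = 0.2668
  V=c: p=0.6800, H(U|V=c) = 0.1914
Weighted sum = 0.261 bits.

0.261 bits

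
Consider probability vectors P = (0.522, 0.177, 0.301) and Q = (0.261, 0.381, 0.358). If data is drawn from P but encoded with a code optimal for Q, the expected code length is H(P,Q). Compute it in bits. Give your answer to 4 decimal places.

H(P,Q) = −Σ p·log₂ q.
  −0.522·log₂(0.261) = 1.01157
  −0.177·log₂(0.381) = 0.24641
  −0.301·log₂(0.358) = 0.44607
H(P,Q) = 1.7041 bits.

1.7041 bits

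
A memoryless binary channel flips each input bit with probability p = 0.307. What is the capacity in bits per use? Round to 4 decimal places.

0.1103 bits

Binary symmetric channel: C = 1 − h₂(ε) where h₂ is the binary entropy function.
h₂(0.307) = −0.307·log₂0.307 − 0.693·log₂0.693 = 0.8897.
C = 1 − 0.8897 = 0.1103 bits per channel use.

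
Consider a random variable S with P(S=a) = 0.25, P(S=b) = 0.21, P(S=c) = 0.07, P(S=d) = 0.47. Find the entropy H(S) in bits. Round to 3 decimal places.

H(S) = −Σ p·log₂ p.
  −(0.25)·log₂(0.25) = 0.5000
  −(0.21)·log₂(0.21) = 0.4728
  −(0.07)·log₂(0.07) = 0.2686
  −(0.47)·log₂(0.47) = 0.5120
Sum: 0.5000 + 0.4728 + 0.2686 + 0.5120 = 1.753 bits.

1.753 bits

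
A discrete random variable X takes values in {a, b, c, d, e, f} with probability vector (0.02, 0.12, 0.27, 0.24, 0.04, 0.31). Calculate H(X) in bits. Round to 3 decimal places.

2.194 bits

H(X) = −Σ p·log₂ p.
  −(0.02)·log₂(0.02) = 0.1129
  −(0.12)·log₂(0.12) = 0.3671
  −(0.27)·log₂(0.27) = 0.5100
  −(0.24)·log₂(0.24) = 0.4941
  −(0.04)·log₂(0.04) = 0.1858
  −(0.31)·log₂(0.31) = 0.5238
Sum: 0.1129 + 0.3671 + 0.5100 + 0.4941 + 0.1858 + 0.5238 = 2.194 bits.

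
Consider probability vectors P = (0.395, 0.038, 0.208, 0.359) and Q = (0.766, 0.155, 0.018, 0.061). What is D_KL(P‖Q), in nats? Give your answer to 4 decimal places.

D(P‖Q) = Σ p·ln(p/q).
  0.395·ln(0.395/0.766) = -0.26161
  0.038·ln(0.038/0.155) = -0.05342
  0.208·ln(0.208/0.018) = 0.50901
  0.359·ln(0.359/0.061) = 0.63631
D(P‖Q) = 0.8303 nats.

0.8303 nats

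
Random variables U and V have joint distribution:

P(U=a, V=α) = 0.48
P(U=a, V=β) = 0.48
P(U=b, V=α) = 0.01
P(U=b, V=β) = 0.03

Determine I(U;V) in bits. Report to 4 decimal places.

Marginals: p(U) = (0.9600, 0.0400), p(V) = (0.4900, 0.5100).
I(U;V) = H(U) + H(V) − H(U,V).
H(U) = 0.2423, H(V) = 0.9997, H(U,V) = 1.2347.
I(U;V) = 0.2423 + 0.9997 − 1.2347 = 0.0073 bits.

0.0073 bits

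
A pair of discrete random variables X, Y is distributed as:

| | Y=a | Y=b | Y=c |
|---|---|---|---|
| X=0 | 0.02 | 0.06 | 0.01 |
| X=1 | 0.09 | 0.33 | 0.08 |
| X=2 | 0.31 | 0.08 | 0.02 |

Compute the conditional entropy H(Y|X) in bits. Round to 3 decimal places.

Marginals: p(X) = (0.0900, 0.5000, 0.4100), p(Y) = (0.4200, 0.4700, 0.1100).
H(Y|X) = Σ p(X) · H(Y|X=·).
  X=0: p=0.0900, H(Y|X=0) = 1.2244
  X=1: p=0.5000, H(Y|X=1) = 1.2640
  X=2: p=0.4100, H(Y|X=2) = 0.9775
Weighted sum = 1.143 bits.

1.143 bits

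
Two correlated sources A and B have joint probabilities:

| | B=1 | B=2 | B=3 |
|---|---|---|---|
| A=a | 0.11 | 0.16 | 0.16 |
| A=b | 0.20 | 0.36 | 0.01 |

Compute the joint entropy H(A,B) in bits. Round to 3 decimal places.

H(A,B) = −Σ p(x,y)·log₂ p(x,y) over all 6 cells.
  cell (a,1): −0.11·log₂0.11 = 0.3503
  cell (a,2): −0.16·log₂0.16 = 0.4230
  cell (a,3): −0.16·log₂0.16 = 0.4230
  cell (b,1): −0.20·log₂0.20 = 0.4644
  cell (b,2): −0.36·log₂0.36 = 0.5306
  cell (b,3): −0.01·log₂0.01 = 0.0664
Sum = 2.258 bits.

2.258 bits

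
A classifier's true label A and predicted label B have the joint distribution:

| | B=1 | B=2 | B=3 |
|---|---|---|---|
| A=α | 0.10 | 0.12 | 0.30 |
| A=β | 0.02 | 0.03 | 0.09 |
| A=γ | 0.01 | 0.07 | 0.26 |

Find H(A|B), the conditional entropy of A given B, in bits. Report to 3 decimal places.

Marginals: p(A) = (0.5200, 0.1400, 0.3400), p(B) = (0.1300, 0.2200, 0.6500).
H(A|B) = Σ p(B) · H(A|B=·).
  B=1: p=0.1300, H(A|B=1) = 0.9913
  B=2: p=0.2200, H(A|B=2) = 1.3946
  B=3: p=0.6500, H(A|B=3) = 1.4386
Weighted sum = 1.371 bits.

1.371 bits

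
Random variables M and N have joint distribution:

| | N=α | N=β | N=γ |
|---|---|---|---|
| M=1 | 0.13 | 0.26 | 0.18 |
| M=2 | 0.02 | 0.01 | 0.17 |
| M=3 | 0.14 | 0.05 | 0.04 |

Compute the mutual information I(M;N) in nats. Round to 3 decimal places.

0.168 nats

Marginals: p(M) = (0.5700, 0.2000, 0.2300), p(N) = (0.2900, 0.3200, 0.3900).
I(M;N) = H(M) + H(N) − H(M,N).
H(M) = 0.9803, H(N) = 1.0908, H(M,N) = 1.9035.
I(M;N) = 0.9803 + 1.0908 − 1.9035 = 0.168 nats.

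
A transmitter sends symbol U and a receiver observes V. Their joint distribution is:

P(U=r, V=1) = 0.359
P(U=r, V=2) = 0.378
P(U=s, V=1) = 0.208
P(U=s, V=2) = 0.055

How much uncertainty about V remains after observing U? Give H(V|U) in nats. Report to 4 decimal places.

Marginals: p(U) = (0.7370, 0.2630), p(V) = (0.5670, 0.4330).
H(V|U) = Σ p(U) · H(V|U=·).
  U=r: p=0.7370, H(V|U=r) = 0.6928
  U=s: p=0.2630, H(V|U=s) = 0.5128
Weighted sum = 0.6455 nats.

0.6455 nats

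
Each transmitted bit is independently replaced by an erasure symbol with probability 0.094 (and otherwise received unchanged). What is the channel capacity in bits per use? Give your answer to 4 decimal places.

Binary erasure channel: capacity C = 1 − ε.
C = 1 − 0.094 = 0.9060 bits per channel use.

0.9060 bits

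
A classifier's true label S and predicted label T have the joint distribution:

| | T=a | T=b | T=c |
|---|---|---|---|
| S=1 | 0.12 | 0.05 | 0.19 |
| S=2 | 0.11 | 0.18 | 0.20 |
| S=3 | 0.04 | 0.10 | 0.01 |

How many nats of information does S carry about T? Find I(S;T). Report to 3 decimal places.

Marginals: p(S) = (0.3600, 0.4900, 0.1500), p(T) = (0.2700, 0.3300, 0.4000).
I(S;T) = H(S) + H(T) − H(S,T).
H(S) = 1.0019, H(T) = 1.0859, H(S,T) = 1.9982.
I(S;T) = 1.0019 + 1.0859 − 1.9982 = 0.090 nats.

0.090 nats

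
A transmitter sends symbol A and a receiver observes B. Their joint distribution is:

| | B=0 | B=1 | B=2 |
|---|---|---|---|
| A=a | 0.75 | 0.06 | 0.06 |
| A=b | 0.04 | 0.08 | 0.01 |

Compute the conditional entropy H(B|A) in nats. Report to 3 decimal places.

0.544 nats

Marginals: p(A) = (0.8700, 0.1300), p(B) = (0.7900, 0.1400, 0.0700).
H(B|A) = Σ p(A) · H(B|A=·).
  A=a: p=0.8700, H(B|A=a) = 0.4968
  A=b: p=0.1300, H(B|A=b) = 0.8587
Weighted sum = 0.544 nats.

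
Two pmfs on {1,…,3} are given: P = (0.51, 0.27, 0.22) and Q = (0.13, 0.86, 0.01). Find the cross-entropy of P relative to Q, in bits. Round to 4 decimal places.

H(P,Q) = −Σ p·log₂ q.
  −0.51·log₂(0.13) = 1.50114
  −0.27·log₂(0.86) = 0.05875
  −0.22·log₂(0.01) = 1.46165
H(P,Q) = 3.0215 bits.

3.0215 bits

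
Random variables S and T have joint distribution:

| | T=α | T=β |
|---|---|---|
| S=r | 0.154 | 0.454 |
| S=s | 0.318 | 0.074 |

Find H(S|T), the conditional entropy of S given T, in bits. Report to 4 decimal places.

0.7387 bits

Chain rule: H(S|T) = H(S,T) − H(T).
Marginals: p(S) = (0.6080, 0.3920), p(T) = (0.4720, 0.5280).
H(S,T) = 1.7364 bits; H(T) = 0.9977 bits.
H(S|T) = 1.7364 − 0.9977 = 0.7387 bits.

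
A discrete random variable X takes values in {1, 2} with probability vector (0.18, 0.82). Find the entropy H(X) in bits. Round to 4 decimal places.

0.6801 bits

H(X) = −Σ p·log₂ p.
  −(0.18)·log₂(0.18) = 0.44531
  −(0.82)·log₂(0.82) = 0.23477
Sum: 0.44531 + 0.23477 = 0.6801 bits.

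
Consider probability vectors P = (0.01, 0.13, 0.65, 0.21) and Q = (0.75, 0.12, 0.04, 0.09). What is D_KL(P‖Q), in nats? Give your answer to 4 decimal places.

D(P‖Q) = Σ p·ln(p/q).
  0.01·ln(0.01/0.75) = -0.04317
  0.13·ln(0.13/0.12) = 0.01041
  0.65·ln(0.65/0.04) = 1.81226
  0.21·ln(0.21/0.09) = 0.17793
D(P‖Q) = 1.9574 nats.

1.9574 nats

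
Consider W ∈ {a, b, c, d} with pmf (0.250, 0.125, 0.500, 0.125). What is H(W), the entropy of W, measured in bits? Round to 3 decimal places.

1.750 bits

H(W) = −Σ p·log₂ p.
  −(0.250)·log₂(0.250) = 0.5000
  −(0.125)·log₂(0.125) = 0.3750
  −(0.500)·log₂(0.500) = 0.5000
  −(0.125)·log₂(0.125) = 0.3750
Sum: 0.5000 + 0.3750 + 0.5000 + 0.3750 = 1.750 bits.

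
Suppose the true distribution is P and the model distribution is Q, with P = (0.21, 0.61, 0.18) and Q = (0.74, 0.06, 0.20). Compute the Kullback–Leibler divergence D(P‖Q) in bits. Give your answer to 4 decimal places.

D(P‖Q) = Σ p·log₂(p/q).
  0.21·log₂(0.21/0.74) = -0.38160
  0.61·log₂(0.61/0.06) = 2.04092
  0.18·log₂(0.18/0.20) = -0.02736
D(P‖Q) = 1.6320 bits.

1.6320 bits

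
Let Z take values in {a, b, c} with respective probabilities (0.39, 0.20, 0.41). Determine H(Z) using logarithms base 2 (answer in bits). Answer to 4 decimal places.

H(Z) = −Σ p·log₂ p.
  −(0.39)·log₂(0.39) = 0.52980
  −(0.20)·log₂(0.20) = 0.46439
  −(0.41)·log₂(0.41) = 0.52738
Sum: 0.52980 + 0.46439 + 0.52738 = 1.5216 bits.

1.5216 bits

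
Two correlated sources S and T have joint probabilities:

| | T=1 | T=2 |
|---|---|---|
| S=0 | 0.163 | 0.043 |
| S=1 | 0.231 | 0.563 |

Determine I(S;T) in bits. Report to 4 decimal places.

0.1244 bits

Marginals: p(S) = (0.2060, 0.7940), p(T) = (0.3940, 0.6060).
I(S;T) = Σ p(x,y)·log₂[p(x,y)/(p(x)p(y))].
  (0,1): 0.163·log₂(2.0083) = 0.16397
  (0,2): 0.043·log₂(0.3445) = -0.06612
  (1,1): 0.231·log₂(0.7384) = -0.10107
  (1,2): 0.563·log₂(1.1701) = 0.12758
Sum = 0.1244 bits.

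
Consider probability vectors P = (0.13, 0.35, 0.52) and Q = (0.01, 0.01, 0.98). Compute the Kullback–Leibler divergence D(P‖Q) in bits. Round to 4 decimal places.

D(P‖Q) = Σ p·log₂(p/q).
  0.13·log₂(0.13/0.01) = 0.48106
  0.35·log₂(0.35/0.01) = 1.79525
  0.52·log₂(0.52/0.98) = -0.47542
D(P‖Q) = 1.8009 bits.

1.8009 bits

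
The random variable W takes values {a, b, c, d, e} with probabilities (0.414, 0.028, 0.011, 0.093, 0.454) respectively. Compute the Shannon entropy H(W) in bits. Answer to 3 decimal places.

H(W) = −Σ p·log₂ p.
  −(0.414)·log₂(0.414) = 0.5267
  −(0.028)·log₂(0.028) = 0.1444
  −(0.011)·log₂(0.011) = 0.0716
  −(0.093)·log₂(0.093) = 0.3187
  −(0.454)·log₂(0.454) = 0.5172
Sum: 0.5267 + 0.1444 + 0.0716 + 0.3187 + 0.5172 = 1.579 bits.

1.579 bits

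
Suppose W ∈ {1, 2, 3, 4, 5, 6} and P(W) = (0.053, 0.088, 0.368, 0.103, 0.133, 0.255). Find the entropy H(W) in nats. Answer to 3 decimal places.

H(W) = −Σ p·ln p.
  −(0.053)·ln(0.053) = 0.1557
  −(0.088)·ln(0.088) = 0.2139
  −(0.368)·ln(0.368) = 0.3679
  −(0.103)·ln(0.103) = 0.2341
  −(0.133)·ln(0.133) = 0.2683
  −(0.255)·ln(0.255) = 0.3485
Sum: 0.1557 + 0.2139 + 0.3679 + 0.2341 + 0.2683 + 0.3485 = 1.588 nats.

1.588 nats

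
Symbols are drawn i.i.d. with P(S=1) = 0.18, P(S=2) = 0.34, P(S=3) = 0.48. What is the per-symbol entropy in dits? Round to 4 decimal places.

0.4464 dits

H(S) = −Σ p·log₁₀ p.
  −(0.18)·log₁₀(0.18) = 0.13405
  −(0.34)·log₁₀(0.34) = 0.15930
  −(0.48)·log₁₀(0.48) = 0.15300
Sum: 0.13405 + 0.15930 + 0.15300 = 0.4464 dits.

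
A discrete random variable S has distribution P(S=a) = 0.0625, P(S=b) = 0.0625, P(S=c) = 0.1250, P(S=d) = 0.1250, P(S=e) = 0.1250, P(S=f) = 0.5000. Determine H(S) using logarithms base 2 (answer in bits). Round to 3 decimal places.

H(S) = −Σ p·log₂ p.
  −(0.0625)·log₂(0.0625) = 0.2500
  −(0.0625)·log₂(0.0625) = 0.2500
  −(0.1250)·log₂(0.1250) = 0.3750
  −(0.1250)·log₂(0.1250) = 0.3750
  −(0.1250)·log₂(0.1250) = 0.3750
  −(0.5000)·log₂(0.5000) = 0.5000
Sum: 0.2500 + 0.2500 + 0.3750 + 0.3750 + 0.3750 + 0.5000 = 2.125 bits.

2.125 bits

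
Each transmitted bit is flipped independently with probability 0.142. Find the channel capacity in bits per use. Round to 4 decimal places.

Binary symmetric channel: C = 1 − h₂(ε) where h₂ is the binary entropy function.
h₂(0.142) = −0.142·log₂0.142 − 0.858·log₂0.858 = 0.5895.
C = 1 − 0.5895 = 0.4105 bits per channel use.

0.4105 bits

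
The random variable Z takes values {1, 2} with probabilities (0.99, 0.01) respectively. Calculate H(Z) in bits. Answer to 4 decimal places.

0.0808 bits

H(Z) = −Σ p·log₂ p.
  −(0.99)·log₂(0.99) = 0.01435
  −(0.01)·log₂(0.01) = 0.06644
Sum: 0.01435 + 0.06644 = 0.0808 bits.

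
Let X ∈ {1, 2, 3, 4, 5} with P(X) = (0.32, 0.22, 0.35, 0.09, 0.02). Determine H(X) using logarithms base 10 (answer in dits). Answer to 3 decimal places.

0.591 dits

H(X) = −Σ p·log₁₀ p.
  −(0.32)·log₁₀(0.32) = 0.1584
  −(0.22)·log₁₀(0.22) = 0.1447
  −(0.35)·log₁₀(0.35) = 0.1596
  −(0.09)·log₁₀(0.09) = 0.0941
  −(0.02)·log₁₀(0.02) = 0.0340
Sum: 0.1584 + 0.1447 + 0.1596 + 0.0941 + 0.0340 = 0.591 dits.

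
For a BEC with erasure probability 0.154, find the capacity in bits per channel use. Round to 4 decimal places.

Binary erasure channel: capacity C = 1 − ε.
C = 1 − 0.154 = 0.8460 bits per channel use.

0.8460 bits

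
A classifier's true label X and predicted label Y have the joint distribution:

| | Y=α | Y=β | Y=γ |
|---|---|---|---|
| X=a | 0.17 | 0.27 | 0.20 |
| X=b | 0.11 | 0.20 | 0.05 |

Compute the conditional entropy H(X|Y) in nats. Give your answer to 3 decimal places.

0.633 nats

Chain rule: H(X|Y) = H(X,Y) − H(Y).
Marginals: p(X) = (0.6400, 0.3600), p(Y) = (0.2800, 0.4700, 0.2500).
H(X,Y) = 1.6911 nats; H(Y) = 1.0579 nats.
H(X|Y) = 1.6911 − 1.0579 = 0.633 nats.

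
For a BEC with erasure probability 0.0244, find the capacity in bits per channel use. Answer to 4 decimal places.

Binary erasure channel: capacity C = 1 − ε.
C = 1 − 0.0244 = 0.9756 bits per channel use.

0.9756 bits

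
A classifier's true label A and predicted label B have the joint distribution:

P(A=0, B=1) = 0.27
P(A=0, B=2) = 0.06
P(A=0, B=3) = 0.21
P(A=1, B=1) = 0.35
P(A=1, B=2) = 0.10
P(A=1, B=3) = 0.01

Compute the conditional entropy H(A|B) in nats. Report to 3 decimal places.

0.571 nats

Chain rule: H(A|B) = H(A,B) − H(B).
Marginals: p(A) = (0.5400, 0.4600), p(B) = (0.6200, 0.1600, 0.2200).
H(A,B) = 1.4938 nats; H(B) = 0.9227 nats.
H(A|B) = 1.4938 − 0.9227 = 0.571 nats.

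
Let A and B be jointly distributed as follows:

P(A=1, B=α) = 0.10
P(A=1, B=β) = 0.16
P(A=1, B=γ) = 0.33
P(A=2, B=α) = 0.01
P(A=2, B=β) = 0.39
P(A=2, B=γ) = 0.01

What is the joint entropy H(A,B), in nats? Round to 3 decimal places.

1.349 nats

H(A,B) = −Σ p(x,y)·ln p(x,y) over all 6 cells.
  cell (1,α): −0.10·ln0.10 = 0.2303
  cell (1,β): −0.16·ln0.16 = 0.2932
  cell (1,γ): −0.33·ln0.33 = 0.3659
  cell (2,α): −0.01·ln0.01 = 0.0461
  cell (2,β): −0.39·ln0.39 = 0.3672
  cell (2,γ): −0.01·ln0.01 = 0.0461
Sum = 1.349 nats.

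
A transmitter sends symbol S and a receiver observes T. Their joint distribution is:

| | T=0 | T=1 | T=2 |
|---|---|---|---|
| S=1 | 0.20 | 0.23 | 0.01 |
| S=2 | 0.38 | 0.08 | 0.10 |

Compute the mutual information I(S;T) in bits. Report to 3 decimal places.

Marginals: p(S) = (0.4400, 0.5600), p(T) = (0.5800, 0.3100, 0.1100).
I(S;T) = Σ p(x,y)·log₂[p(x,y)/(p(x)p(y))].
  (1,0): 0.20·log₂(0.7837) = -0.0703
  (1,1): 0.23·log₂(1.6862) = 0.1734
  (1,2): 0.01·log₂(0.2066) = -0.0228
  (2,0): 0.38·log₂(1.1700) = 0.0861
  (2,1): 0.08·log₂(0.4608) = -0.0894
  (2,2): 0.10·log₂(1.6234) = 0.0699
Sum = 0.147 bits.

0.147 bits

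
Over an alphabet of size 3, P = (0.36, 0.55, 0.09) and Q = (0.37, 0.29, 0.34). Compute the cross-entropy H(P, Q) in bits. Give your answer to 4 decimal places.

H(P,Q) = −Σ p·log₂ q.
  −0.36·log₂(0.37) = 0.51639
  −0.55·log₂(0.29) = 0.98223
  −0.09·log₂(0.34) = 0.14008
H(P,Q) = 1.6387 bits.

1.6387 bits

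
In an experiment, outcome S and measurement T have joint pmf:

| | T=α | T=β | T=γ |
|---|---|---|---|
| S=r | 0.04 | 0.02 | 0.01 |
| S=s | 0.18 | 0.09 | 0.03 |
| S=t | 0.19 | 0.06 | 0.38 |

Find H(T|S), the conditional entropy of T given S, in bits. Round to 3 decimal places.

Chain rule: H(T|S) = H(S,T) − H(S).
Marginals: p(S) = (0.0700, 0.3000, 0.6300), p(T) = (0.4100, 0.1700, 0.4200).
H(S,T) = 2.5040 bits; H(S) = 1.2096 bits.
H(T|S) = 2.5040 − 1.2096 = 1.294 bits.

1.294 bits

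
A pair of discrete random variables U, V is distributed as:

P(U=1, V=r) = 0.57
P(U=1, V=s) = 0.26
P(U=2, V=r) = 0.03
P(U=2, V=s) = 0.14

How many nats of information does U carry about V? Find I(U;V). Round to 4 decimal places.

0.0778 nats

Marginals: p(U) = (0.8300, 0.1700), p(V) = (0.6000, 0.4000).
I(U;V) = H(U) + H(V) − H(U,V).
H(U) = 0.4559, H(V) = 0.6730, H(U,V) = 1.0511.
I(U;V) = 0.4559 + 0.6730 − 1.0511 = 0.0778 nats.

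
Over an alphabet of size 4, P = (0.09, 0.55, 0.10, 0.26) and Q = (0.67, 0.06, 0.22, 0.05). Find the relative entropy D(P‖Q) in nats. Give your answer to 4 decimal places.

D(P‖Q) = Σ p·ln(p/q).
  0.09·ln(0.09/0.67) = -0.18067
  0.55·ln(0.55/0.06) = 1.21857
  0.10·ln(0.10/0.22) = -0.07885
  0.26·ln(0.26/0.05) = 0.42865
D(P‖Q) = 1.3877 nats.

1.3877 nats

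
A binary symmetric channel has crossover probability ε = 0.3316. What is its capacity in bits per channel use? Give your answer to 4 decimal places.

0.0834 bits

Binary symmetric channel: C = 1 − h₂(ε) where h₂ is the binary entropy function.
h₂(0.3316) = −0.3316·log₂0.3316 − 0.6684·log₂0.6684 = 0.9166.
C = 1 − 0.9166 = 0.0834 bits per channel use.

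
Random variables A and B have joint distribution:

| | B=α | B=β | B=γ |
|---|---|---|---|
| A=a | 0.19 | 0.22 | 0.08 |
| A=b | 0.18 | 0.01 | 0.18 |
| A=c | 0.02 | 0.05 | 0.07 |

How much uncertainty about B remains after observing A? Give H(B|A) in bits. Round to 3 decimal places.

Chain rule: H(B|A) = H(A,B) − H(A).
Marginals: p(A) = (0.4900, 0.3700, 0.1400), p(B) = (0.3900, 0.2800, 0.3300).
H(A,B) = 2.7819 bits; H(A) = 1.4321 bits.
H(B|A) = 2.7819 − 1.4321 = 1.350 bits.

1.350 bits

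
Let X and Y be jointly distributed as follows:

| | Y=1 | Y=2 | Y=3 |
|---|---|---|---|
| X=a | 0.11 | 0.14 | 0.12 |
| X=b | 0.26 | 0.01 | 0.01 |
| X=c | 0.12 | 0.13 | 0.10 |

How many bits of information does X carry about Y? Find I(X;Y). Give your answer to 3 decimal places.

0.247 bits

Marginals: p(X) = (0.3700, 0.2800, 0.3500), p(Y) = (0.4900, 0.2800, 0.2300).
I(X;Y) = Σ p(x,y)·log₂[p(x,y)/(p(x)p(y))].
  (a,1): 0.11·log₂(0.6067) = -0.0793
  (a,2): 0.14·log₂(1.3514) = 0.0608
  (a,3): 0.12·log₂(1.4101) = 0.0595
  (b,1): 0.26·log₂(1.8950) = 0.2398
  (b,2): 0.01·log₂(0.1276) = -0.0297
  (b,3): 0.01·log₂(0.1553) = -0.0269
  (c,1): 0.12·log₂(0.6997) = -0.0618
  (c,2): 0.13·log₂(1.3265) = 0.0530
  (c,3): 0.10·log₂(1.2422) = 0.0313
Sum = 0.247 bits.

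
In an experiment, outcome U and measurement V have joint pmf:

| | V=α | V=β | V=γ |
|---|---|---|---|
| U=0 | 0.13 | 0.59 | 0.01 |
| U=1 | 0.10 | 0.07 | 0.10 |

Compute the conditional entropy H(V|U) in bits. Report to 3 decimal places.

0.990 bits

Marginals: p(U) = (0.7300, 0.2700), p(V) = (0.2300, 0.6600, 0.1100).
H(V|U) = Σ p(U) · H(V|U=·).
  U=0: p=0.7300, H(V|U=0) = 0.7764
  U=1: p=0.2700, H(V|U=1) = 1.5664
Weighted sum = 0.990 bits.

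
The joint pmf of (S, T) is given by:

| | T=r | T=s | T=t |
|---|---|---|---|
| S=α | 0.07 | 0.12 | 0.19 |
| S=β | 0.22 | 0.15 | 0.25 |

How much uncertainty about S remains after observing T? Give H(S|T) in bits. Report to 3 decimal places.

Chain rule: H(S|T) = H(S,T) − H(T).
Marginals: p(S) = (0.3800, 0.6200), p(T) = (0.2900, 0.2700, 0.4400).
H(S,T) = 2.4820 bits; H(T) = 1.5491 bits.
H(S|T) = 2.4820 − 1.5491 = 0.933 bits.

0.933 bits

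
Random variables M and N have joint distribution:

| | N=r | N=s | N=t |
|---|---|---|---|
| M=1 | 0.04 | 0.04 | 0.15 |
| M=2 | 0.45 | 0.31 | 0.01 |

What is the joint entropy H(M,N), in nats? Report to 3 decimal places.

H(M,N) = −Σ p(x,y)·ln p(x,y) over all 6 cells.
  cell (1,r): −0.04·ln0.04 = 0.1288
  cell (1,s): −0.04·ln0.04 = 0.1288
  cell (1,t): −0.15·ln0.15 = 0.2846
  cell (2,r): −0.45·ln0.45 = 0.3593
  cell (2,s): −0.31·ln0.31 = 0.3631
  cell (2,t): −0.01·ln0.01 = 0.0461
Sum = 1.311 nats.

1.311 nats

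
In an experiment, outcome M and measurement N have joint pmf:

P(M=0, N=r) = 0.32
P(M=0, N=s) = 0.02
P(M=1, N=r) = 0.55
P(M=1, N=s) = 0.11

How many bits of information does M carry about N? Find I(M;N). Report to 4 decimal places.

0.0187 bits

Marginals: p(M) = (0.3400, 0.6600), p(N) = (0.8700, 0.1300).
I(M;N) = Σ p(x,y)·log₂[p(x,y)/(p(x)p(y))].
  (0,r): 0.32·log₂(1.0818) = 0.03630
  (0,s): 0.02·log₂(0.4525) = -0.02288
  (1,r): 0.55·log₂(0.9579) = -0.03417
  (1,s): 0.11·log₂(1.2821) = 0.03943
Sum = 0.0187 bits.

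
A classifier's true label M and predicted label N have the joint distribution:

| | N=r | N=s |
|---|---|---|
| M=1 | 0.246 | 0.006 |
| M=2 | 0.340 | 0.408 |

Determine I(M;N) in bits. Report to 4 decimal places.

Marginals: p(M) = (0.2520, 0.7480), p(N) = (0.5860, 0.4140).
I(M;N) = H(M) + H(N) − H(M,N).
H(M) = 0.8144, H(N) = 0.9786, H(M,N) = 1.5989.
I(M;N) = 0.8144 + 0.9786 − 1.5989 = 0.1941 bits.

0.1941 bits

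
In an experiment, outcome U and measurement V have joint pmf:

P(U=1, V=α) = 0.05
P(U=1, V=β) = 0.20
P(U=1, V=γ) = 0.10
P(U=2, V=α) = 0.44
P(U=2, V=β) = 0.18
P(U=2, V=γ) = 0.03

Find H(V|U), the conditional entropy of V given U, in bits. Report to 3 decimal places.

Marginals: p(U) = (0.3500, 0.6500), p(V) = (0.4900, 0.3800, 0.1300).
H(V|U) = Σ p(U) · H(V|U=·).
  U=1: p=0.3500, H(V|U=1) = 1.3788
  U=2: p=0.6500, H(V|U=2) = 1.0989
Weighted sum = 1.197 bits.

1.197 bits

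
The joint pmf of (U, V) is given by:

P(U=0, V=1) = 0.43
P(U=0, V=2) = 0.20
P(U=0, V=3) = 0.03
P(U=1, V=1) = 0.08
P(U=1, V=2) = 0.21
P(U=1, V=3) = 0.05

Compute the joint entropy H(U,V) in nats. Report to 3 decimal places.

1.470 nats

H(U,V) = −Σ p(x,y)·ln p(x,y) over all 6 cells.
  cell (0,1): −0.43·ln0.43 = 0.3629
  cell (0,2): −0.20·ln0.20 = 0.3219
  cell (0,3): −0.03·ln0.03 = 0.1052
  cell (1,1): −0.08·ln0.08 = 0.2021
  cell (1,2): −0.21·ln0.21 = 0.3277
  cell (1,3): −0.05·ln0.05 = 0.1498
Sum = 1.470 nats.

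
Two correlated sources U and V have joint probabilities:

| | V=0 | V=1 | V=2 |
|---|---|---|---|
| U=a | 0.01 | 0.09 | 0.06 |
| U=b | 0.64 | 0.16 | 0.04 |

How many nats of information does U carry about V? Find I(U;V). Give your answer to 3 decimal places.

Marginals: p(U) = (0.1600, 0.8400), p(V) = (0.6500, 0.2500, 0.1000).
I(U;V) = Σ p(x,y)·ln[p(x,y)/(p(x)p(y))].
  (a,0): 0.01·ln(0.0962) = -0.0234
  (a,1): 0.09·ln(2.2500) = 0.0730
  (a,2): 0.06·ln(3.7500) = 0.0793
  (b,0): 0.64·ln(1.1722) = 0.1017
  (b,1): 0.16·ln(0.7619) = -0.0435
  (b,2): 0.04·ln(0.4762) = -0.0297
Sum = 0.157 nats.

0.157 nats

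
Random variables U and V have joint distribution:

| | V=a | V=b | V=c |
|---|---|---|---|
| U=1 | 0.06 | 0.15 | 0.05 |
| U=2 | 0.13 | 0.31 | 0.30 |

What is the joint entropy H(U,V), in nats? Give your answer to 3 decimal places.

H(U,V) = −Σ p(x,y)·ln p(x,y) over all 6 cells.
  cell (1,a): −0.06·ln0.06 = 0.1688
  cell (1,b): −0.15·ln0.15 = 0.2846
  cell (1,c): −0.05·ln0.05 = 0.1498
  cell (2,a): −0.13·ln0.13 = 0.2652
  cell (2,b): −0.31·ln0.31 = 0.3631
  cell (2,c): −0.30·ln0.30 = 0.3612
Sum = 1.593 nats.

1.593 nats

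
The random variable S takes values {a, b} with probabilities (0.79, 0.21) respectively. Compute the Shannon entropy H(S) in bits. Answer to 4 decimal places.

H(S) = −Σ p·log₂ p.
  −(0.79)·log₂(0.79) = 0.26866
  −(0.21)·log₂(0.21) = 0.47282
Sum: 0.26866 + 0.47282 = 0.7415 bits.

0.7415 bits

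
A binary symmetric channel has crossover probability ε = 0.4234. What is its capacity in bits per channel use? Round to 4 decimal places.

0.0170 bits

Binary symmetric channel: C = 1 − h₂(ε) where h₂ is the binary entropy function.
h₂(0.4234) = −0.4234·log₂0.4234 − 0.5766·log₂0.5766 = 0.9830.
C = 1 − 0.9830 = 0.0170 bits per channel use.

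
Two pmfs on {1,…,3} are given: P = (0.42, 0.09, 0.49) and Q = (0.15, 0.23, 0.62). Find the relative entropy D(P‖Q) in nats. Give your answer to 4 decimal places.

0.2327 nats

D(P‖Q) = Σ p·ln(p/q).
  0.42·ln(0.42/0.15) = 0.43244
  0.09·ln(0.09/0.23) = -0.08444
  0.49·ln(0.49/0.62) = -0.11530
D(P‖Q) = 0.2327 nats.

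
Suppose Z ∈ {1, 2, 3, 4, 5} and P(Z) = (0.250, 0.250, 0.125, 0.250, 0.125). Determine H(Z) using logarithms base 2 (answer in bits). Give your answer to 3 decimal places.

H(Z) = −Σ p·log₂ p.
  −(0.250)·log₂(0.250) = 0.5000
  −(0.250)·log₂(0.250) = 0.5000
  −(0.125)·log₂(0.125) = 0.3750
  −(0.250)·log₂(0.250) = 0.5000
  −(0.125)·log₂(0.125) = 0.3750
Sum: 0.5000 + 0.5000 + 0.3750 + 0.5000 + 0.3750 = 2.250 bits.

2.250 bits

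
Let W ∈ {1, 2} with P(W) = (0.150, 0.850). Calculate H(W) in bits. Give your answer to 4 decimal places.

H(W) = −Σ p·log₂ p.
  −(0.150)·log₂(0.150) = 0.41054
  −(0.850)·log₂(0.850) = 0.19930
Sum: 0.41054 + 0.19930 = 0.6098 bits.

0.6098 bits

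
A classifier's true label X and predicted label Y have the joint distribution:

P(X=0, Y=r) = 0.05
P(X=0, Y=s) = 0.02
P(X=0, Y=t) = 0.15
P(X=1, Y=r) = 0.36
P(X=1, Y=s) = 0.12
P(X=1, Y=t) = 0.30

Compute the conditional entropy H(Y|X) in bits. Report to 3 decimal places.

Chain rule: H(Y|X) = H(X,Y) − H(X).
Marginals: p(X) = (0.2200, 0.7800), p(Y) = (0.4100, 0.1400, 0.4500).
H(X,Y) = 2.1583 bits; H(X) = 0.7602 bits.
H(Y|X) = 2.1583 − 0.7602 = 1.398 bits.

1.398 bits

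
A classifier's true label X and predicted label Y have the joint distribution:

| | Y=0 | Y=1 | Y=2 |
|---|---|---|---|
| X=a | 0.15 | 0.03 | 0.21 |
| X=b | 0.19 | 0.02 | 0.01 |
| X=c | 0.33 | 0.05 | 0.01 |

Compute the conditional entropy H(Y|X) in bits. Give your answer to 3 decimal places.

Marginals: p(X) = (0.3900, 0.2200, 0.3900), p(Y) = (0.6700, 0.1000, 0.2300).
H(Y|X) = Σ p(X) · H(Y|X=·).
  X=a: p=0.3900, H(Y|X=a) = 1.2957
  X=b: p=0.2200, H(Y|X=b) = 0.6999
  X=c: p=0.3900, H(Y|X=c) = 0.7194
Weighted sum = 0.940 bits.

0.940 bits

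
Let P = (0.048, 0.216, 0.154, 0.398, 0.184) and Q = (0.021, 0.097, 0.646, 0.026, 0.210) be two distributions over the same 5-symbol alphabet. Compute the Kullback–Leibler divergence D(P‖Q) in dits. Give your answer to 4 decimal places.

D(P‖Q) = Σ p·log₁₀(p/q).
  0.048·log₁₀(0.048/0.021) = 0.01723
  0.216·log₁₀(0.216/0.097) = 0.07510
  0.154·log₁₀(0.154/0.646) = -0.09590
  0.398·log₁₀(0.398/0.026) = 0.47159
  0.184·log₁₀(0.184/0.210) = -0.01056
D(P‖Q) = 0.4575 dits.

0.4575 dits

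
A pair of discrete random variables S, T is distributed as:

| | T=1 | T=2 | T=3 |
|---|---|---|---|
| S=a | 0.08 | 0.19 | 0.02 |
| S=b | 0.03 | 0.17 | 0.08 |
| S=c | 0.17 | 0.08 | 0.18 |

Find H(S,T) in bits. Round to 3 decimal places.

H(S,T) = −Σ p(x,y)·log₂ p(x,y) over all 9 cells.
  cell (a,1): −0.08·log₂0.08 = 0.2915
  cell (a,2): −0.19·log₂0.19 = 0.4552
  cell (a,3): −0.02·log₂0.02 = 0.1129
  cell (b,1): −0.03·log₂0.03 = 0.1518
  cell (b,2): −0.17·log₂0.17 = 0.4346
  cell (b,3): −0.08·log₂0.08 = 0.2915
  cell (c,1): −0.17·log₂0.17 = 0.4346
  cell (c,2): −0.08·log₂0.08 = 0.2915
  cell (c,3): −0.18·log₂0.18 = 0.4453
Sum = 2.909 bits.

2.909 bits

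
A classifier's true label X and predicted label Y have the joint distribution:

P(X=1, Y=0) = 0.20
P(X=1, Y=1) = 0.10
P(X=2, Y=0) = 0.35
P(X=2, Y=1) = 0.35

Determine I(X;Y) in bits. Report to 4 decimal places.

Marginals: p(X) = (0.3000, 0.7000), p(Y) = (0.5500, 0.4500).
I(X;Y) = Σ p(x,y)·log₂[p(x,y)/(p(x)p(y))].
  (1,0): 0.20·log₂(1.2121) = 0.05551
  (1,1): 0.10·log₂(0.7407) = -0.04330
  (2,0): 0.35·log₂(0.9091) = -0.04813
  (2,1): 0.35·log₂(1.1111) = 0.05320
Sum = 0.0173 bits.

0.0173 bits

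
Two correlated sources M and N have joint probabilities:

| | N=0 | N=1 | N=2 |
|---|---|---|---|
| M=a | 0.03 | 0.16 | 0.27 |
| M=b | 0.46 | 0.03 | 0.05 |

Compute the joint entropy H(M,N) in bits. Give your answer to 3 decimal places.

H(M,N) = −Σ p(x,y)·log₂ p(x,y) over all 6 cells.
  cell (a,0): −0.03·log₂0.03 = 0.1518
  cell (a,1): −0.16·log₂0.16 = 0.4230
  cell (a,2): −0.27·log₂0.27 = 0.5100
  cell (b,0): −0.46·log₂0.46 = 0.5153
  cell (b,1): −0.03·log₂0.03 = 0.1518
  cell (b,2): −0.05·log₂0.05 = 0.2161
Sum = 1.968 bits.

1.968 bits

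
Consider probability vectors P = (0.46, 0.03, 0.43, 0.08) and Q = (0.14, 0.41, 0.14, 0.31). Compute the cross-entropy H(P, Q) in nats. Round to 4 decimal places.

H(P,Q) = −Σ p·ln q.
  −0.46·ln(0.14) = 0.90441
  −0.03·ln(0.41) = 0.02675
  −0.43·ln(0.14) = 0.84543
  −0.08·ln(0.31) = 0.09369
H(P,Q) = 1.8703 nats.

1.8703 nats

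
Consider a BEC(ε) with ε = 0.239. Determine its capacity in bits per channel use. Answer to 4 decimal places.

0.7610 bits

Binary erasure channel: capacity C = 1 − ε.
C = 1 − 0.239 = 0.7610 bits per channel use.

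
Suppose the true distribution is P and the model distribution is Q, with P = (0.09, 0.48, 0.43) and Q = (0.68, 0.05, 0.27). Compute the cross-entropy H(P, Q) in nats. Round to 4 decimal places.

2.0357 nats

H(P,Q) = −Σ p·ln q.
  −0.09·ln(0.68) = 0.03471
  −0.48·ln(0.05) = 1.43795
  −0.43·ln(0.27) = 0.56301
H(P,Q) = 2.0357 nats.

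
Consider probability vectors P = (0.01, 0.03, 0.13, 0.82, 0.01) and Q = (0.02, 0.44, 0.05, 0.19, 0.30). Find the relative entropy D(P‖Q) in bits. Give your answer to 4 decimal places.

D(P‖Q) = Σ p·log₂(p/q).
  0.01·log₂(0.01/0.02) = -0.01000
  0.03·log₂(0.03/0.44) = -0.11623
  0.13·log₂(0.13/0.05) = 0.17921
  0.82·log₂(0.82/0.19) = 1.72989
  0.01·log₂(0.01/0.30) = -0.04907
D(P‖Q) = 1.7338 bits.

1.7338 bits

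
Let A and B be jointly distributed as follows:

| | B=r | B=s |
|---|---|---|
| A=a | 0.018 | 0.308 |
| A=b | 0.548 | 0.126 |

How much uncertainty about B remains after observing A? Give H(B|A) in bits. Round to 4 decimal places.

Marginals: p(A) = (0.3260, 0.6740), p(B) = (0.5660, 0.4340).
H(B|A) = Σ p(A) · H(B|A=·).
  A=a: p=0.3260, H(B|A=a) = 0.3081
  A=b: p=0.6740, H(B|A=b) = 0.6950
Weighted sum = 0.5689 bits.

0.5689 bits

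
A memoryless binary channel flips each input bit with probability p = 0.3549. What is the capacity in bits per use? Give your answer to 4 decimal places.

0.0616 bits

Binary symmetric channel: C = 1 − h₂(ε) where h₂ is the binary entropy function.
h₂(0.3549) = −0.3549·log₂0.3549 − 0.6451·log₂0.6451 = 0.9384.
C = 1 − 0.9384 = 0.0616 bits per channel use.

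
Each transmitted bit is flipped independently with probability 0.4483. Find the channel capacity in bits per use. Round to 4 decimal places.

0.0077 bits

Binary symmetric channel: C = 1 − h₂(ε) where h₂ is the binary entropy function.
h₂(0.4483) = −0.4483·log₂0.4483 − 0.5517·log₂0.5517 = 0.9923.
C = 1 − 0.9923 = 0.0077 bits per channel use.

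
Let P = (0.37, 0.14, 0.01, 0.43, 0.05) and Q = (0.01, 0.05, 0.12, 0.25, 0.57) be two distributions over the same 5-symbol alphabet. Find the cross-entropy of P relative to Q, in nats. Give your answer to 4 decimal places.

H(P,Q) = −Σ p·ln q.
  −0.37·ln(0.01) = 1.70391
  −0.14·ln(0.05) = 0.41940
  −0.01·ln(0.12) = 0.02120
  −0.43·ln(0.25) = 0.59611
  −0.05·ln(0.57) = 0.02811
H(P,Q) = 2.7687 nats.

2.7687 nats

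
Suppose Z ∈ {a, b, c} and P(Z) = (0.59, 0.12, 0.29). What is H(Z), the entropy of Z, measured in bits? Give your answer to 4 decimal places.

1.3341 bits

H(Z) = −Σ p·log₂ p.
  −(0.59)·log₂(0.59) = 0.44912
  −(0.12)·log₂(0.12) = 0.36707
  −(0.29)·log₂(0.29) = 0.51790
Sum: 0.44912 + 0.36707 + 0.51790 = 1.3341 bits.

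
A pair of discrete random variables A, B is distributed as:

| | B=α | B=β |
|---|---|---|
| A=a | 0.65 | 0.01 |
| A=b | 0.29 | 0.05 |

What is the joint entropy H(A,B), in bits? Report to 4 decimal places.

1.2044 bits

H(A,B) = −Σ p(x,y)·log₂ p(x,y) over all 4 cells.
  cell (a,α): −0.65·log₂0.65 = 0.40397
  cell (a,β): −0.01·log₂0.01 = 0.06644
  cell (b,α): −0.29·log₂0.29 = 0.51790
  cell (b,β): −0.05·log₂0.05 = 0.21610
Sum = 1.2044 bits.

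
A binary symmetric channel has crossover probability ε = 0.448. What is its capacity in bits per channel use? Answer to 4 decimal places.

Binary symmetric channel: C = 1 − h₂(ε) where h₂ is the binary entropy function.
h₂(0.448) = −0.448·log₂0.448 − 0.552·log₂0.552 = 0.9922.
C = 1 − 0.9922 = 0.0078 bits per channel use.

0.0078 bits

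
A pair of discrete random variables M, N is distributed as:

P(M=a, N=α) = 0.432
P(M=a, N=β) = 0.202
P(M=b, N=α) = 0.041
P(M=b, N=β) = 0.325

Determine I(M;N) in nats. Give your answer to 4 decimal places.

Marginals: p(M) = (0.6340, 0.3660), p(N) = (0.4730, 0.5270).
I(M;N) = Σ p(x,y)·ln[p(x,y)/(p(x)p(y))].
  (a,α): 0.432·ln(1.4406) = 0.15770
  (a,β): 0.202·ln(0.6046) = -0.10165
  (b,α): 0.041·ln(0.2368) = -0.05906
  (b,β): 0.325·ln(1.6850) = 0.16957
Sum = 0.1666 nats.

0.1666 nats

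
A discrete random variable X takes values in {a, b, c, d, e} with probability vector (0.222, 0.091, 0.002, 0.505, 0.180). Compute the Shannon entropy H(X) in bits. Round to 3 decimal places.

H(X) = −Σ p·log₂ p.
  −(0.222)·log₂(0.222) = 0.4820
  −(0.091)·log₂(0.091) = 0.3147
  −(0.002)·log₂(0.002) = 0.0179
  −(0.505)·log₂(0.505) = 0.4978
  −(0.180)·log₂(0.180) = 0.4453
Sum: 0.4820 + 0.3147 + 0.0179 + 0.4978 + 0.4453 = 1.758 bits.

1.758 bits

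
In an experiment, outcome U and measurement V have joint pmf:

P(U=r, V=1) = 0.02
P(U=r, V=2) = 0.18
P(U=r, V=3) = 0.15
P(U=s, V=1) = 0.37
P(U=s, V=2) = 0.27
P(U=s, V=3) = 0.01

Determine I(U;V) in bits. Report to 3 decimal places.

Marginals: p(U) = (0.3500, 0.6500), p(V) = (0.3900, 0.4500, 0.1600).
I(U;V) = H(U) + H(V) − H(U,V).
H(U) = 0.9341, H(V) = 1.4712, H(U,V) = 2.0759.
I(U;V) = 0.9341 + 1.4712 − 2.0759 = 0.329 bits.

0.329 bits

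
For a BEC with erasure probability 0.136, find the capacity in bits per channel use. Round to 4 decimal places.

Binary erasure channel: capacity C = 1 − ε.
C = 1 − 0.136 = 0.8640 bits per channel use.

0.8640 bits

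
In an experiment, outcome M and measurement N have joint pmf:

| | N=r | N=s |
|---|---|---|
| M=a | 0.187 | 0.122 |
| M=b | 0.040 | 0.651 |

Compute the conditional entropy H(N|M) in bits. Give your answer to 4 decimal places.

Marginals: p(M) = (0.3090, 0.6910), p(N) = (0.2270, 0.7730).
H(N|M) = Σ p(M) · H(N|M=·).
  M=a: p=0.3090, H(N|M=a) = 0.9678
  M=b: p=0.6910, H(N|M=b) = 0.3190
Weighted sum = 0.5195 bits.

0.5195 bits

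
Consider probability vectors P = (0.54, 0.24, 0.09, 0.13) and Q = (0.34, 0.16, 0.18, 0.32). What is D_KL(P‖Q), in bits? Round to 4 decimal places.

0.2419 bits

D(P‖Q) = Σ p·log₂(p/q).
  0.54·log₂(0.54/0.34) = 0.36041
  0.24·log₂(0.24/0.16) = 0.14039
  0.09·log₂(0.09/0.18) = -0.09000
  0.13·log₂(0.13/0.32) = -0.16894
D(P‖Q) = 0.2419 bits.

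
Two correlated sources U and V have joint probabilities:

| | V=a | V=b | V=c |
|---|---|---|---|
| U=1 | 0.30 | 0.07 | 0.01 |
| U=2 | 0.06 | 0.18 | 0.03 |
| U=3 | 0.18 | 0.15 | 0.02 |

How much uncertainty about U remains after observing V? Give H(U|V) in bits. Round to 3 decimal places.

1.413 bits

Chain rule: H(U|V) = H(U,V) − H(V).
Marginals: p(U) = (0.3800, 0.2700, 0.3500), p(V) = (0.5400, 0.4000, 0.0600).
H(U,V) = 2.6654 bits; H(V) = 1.2523 bits.
H(U|V) = 2.6654 − 1.2523 = 1.413 bits.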